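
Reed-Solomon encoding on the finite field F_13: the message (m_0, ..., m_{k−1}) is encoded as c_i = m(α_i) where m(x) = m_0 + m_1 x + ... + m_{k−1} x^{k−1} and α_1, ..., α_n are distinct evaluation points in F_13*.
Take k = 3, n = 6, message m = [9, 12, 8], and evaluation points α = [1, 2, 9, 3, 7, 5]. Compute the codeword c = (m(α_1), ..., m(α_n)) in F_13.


c = [3, 0, 11, 0, 4, 9]

Message polynomial: m(x) = 9 + 12·x + 8·x^2 (mod 13).
For each evaluation point α_i, compute m(α_i) mod 13:
  α_1 = 1: Horner steps 8 → 7 → 3, so m(1) = 3.
  α_2 = 2: Horner steps 8 → 2 → 0, so m(2) = 0.
  α_3 = 9: Horner steps 8 → 6 → 11, so m(9) = 11.
  α_4 = 3: Horner steps 8 → 10 → 0, so m(3) = 0.
  α_5 = 7: Horner steps 8 → 3 → 4, so m(7) = 4.
  α_6 = 5: Horner steps 8 → 0 → 9, so m(5) = 9.
Codeword c = [3, 0, 11, 0, 4, 9] ∈ F_13^6.


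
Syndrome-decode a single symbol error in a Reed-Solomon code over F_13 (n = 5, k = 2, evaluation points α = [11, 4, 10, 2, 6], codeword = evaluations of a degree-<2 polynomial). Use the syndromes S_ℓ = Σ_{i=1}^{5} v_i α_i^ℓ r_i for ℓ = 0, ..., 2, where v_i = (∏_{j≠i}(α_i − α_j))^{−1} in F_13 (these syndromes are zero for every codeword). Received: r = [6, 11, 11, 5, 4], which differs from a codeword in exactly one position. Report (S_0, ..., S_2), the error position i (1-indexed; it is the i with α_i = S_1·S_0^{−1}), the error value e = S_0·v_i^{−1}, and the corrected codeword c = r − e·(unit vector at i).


S = (7, 5, 11), error at position 3, error magnitude e = 8, c = [6, 11, 3, 5, 4].

Step 1: column multipliers v_i = (∏_{j≠i}(α_i − α_j))^{−1} mod 13.
  i = 1 (α = 11): (11−4)(11−10)(11−2)(11−6) = 7·1·9·5 = 315 ≡ 3, so v_1 = 3^{−1} = 9 (mod 13).
  i = 2 (α = 4): (4−11)(4−10)(4−2)(4−6) = (−7)·(−6)·2·(−2) = −168 ≡ 1, so v_2 = 1^{−1} = 1 (mod 13).
  i = 3 (α = 10): (10−11)(10−4)(10−2)(10−6) = (−1)·6·8·4 = −192 ≡ 3, so v_3 = 3^{−1} = 9 (mod 13).
  i = 4 (α = 2): (2−11)(2−4)(2−10)(2−6) = (−9)·(−2)·(−8)·(−4) = 576 ≡ 4, so v_4 = 4^{−1} = 10 (mod 13).
  i = 5 (α = 6): (6−11)(6−4)(6−10)(6−2) = (−5)·2·(−4)·4 = 160 ≡ 4, so v_5 = 4^{−1} = 10 (mod 13).
  v = [9, 1, 9, 10, 10].
Step 2: syndromes of r = [6, 11, 11, 5, 4] (all sums mod 13).
  S_0 = Σ v_i r_i = 9·6 + 1·11 + 9·11 + 10·5 + 10·4 = 254 ≡ 7.
  S_1 = Σ v_i α_i r_i = 9·11·6 + 1·4·11 + 9·10·11 + 10·2·5 + 10·6·4 = 1968 ≡ 5.
  α_i^2 mod 13 = [4, 3, 9, 4, 10].
  S_2 = Σ v_i α_i^2 r_i = 9·4·6 + 1·3·11 + 9·9·11 + 10·4·5 + 10·10·4 = 1740 ≡ 11.
  S = (7, 5, 11) ≠ 0, so r is not a codeword (an error is present).
Step 3: locate the error. For a single error e at position i, S_ℓ = v_i·e·α_i^ℓ, so α_err = S_1/S_0.
  S_0^{−1} = 7^{−1} = 2 (mod 13), so α_err = 5·2 = 10 ≡ 10 = α_3. Error position i = 3.
  Consistency check: S_2/S_1 = 11·8 = 88 ≡ 10 = α_err ✓ (single-error assumption holds).
Step 4: error magnitude e = S_0/v_3 = S_0·∏_{j≠3}(α_3 − α_j) = 7·3 = 21 ≡ 8 (mod 13).
Step 5: correct position 3: c_3 = r_3 − e = 11 − 8 ≡ 3 (mod 13). Hence c = [6, 11, 3, 5, 4].
  Check: interpolating c through the α_i gives m(x) = 12 + 3·x (degree < 2) with m(α_i) = c_i for every i, so c is indeed a codeword.


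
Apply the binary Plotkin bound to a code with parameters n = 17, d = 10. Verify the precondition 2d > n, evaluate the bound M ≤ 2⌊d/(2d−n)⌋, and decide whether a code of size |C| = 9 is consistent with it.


Plotkin bound M ≤ 6; given |C| = 9 > bound (violated).

Check applicability: 2d = 20, n = 17.
2d − n = 3 > 0, so Plotkin applies.
Compute d/(2d−n) = 10/3 ≈ 3.3333.
⌊d/(2d−n)⌋ = 3.
Plotkin bound: M ≤ 2·3 = 6.
Given |C| = 9, check: VIOLATED.
This |C| is above the Plotkin bound, so no binary code with n = 17, d = 10 and 9 codewords exists.


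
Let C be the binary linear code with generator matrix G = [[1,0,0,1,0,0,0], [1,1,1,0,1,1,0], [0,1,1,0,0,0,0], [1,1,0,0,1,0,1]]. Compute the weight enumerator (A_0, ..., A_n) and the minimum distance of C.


Weight distribution: A_0 = 1, A_2 = 2, A_3 = 4, A_4 = 5, A_5 = 4. Minimum distance d = 2.

Enumerate all 2^4 = 16 messages m ∈ F_2^4.
For each, compute codeword c = mG in F_2^7, then tally its weight.
  m = 0000 → c = 0000000, weight = 0.
  m = 1000 → c = 1001000, weight = 2.
  m = 0100 → c = 1110110, weight = 5.
  m = 1100 → c = 0111110, weight = 5.
  m = 0010 → c = 0110000, weight = 2.
  m = 1010 → c = 1111000, weight = 4.
  m = 0110 → c = 1000110, weight = 3.
  m = 1110 → c = 0001110, weight = 3.
  m = 0001 → c = 1100101, weight = 4.
  m = 1001 → c = 0101101, weight = 4.
  m = 0101 → c = 0010011, weight = 3.
  m = 1101 → c = 1011011, weight = 5.
  m = 0011 → c = 1010101, weight = 4.
  m = 1011 → c = 0011101, weight = 4.
  m = 0111 → c = 0100011, weight = 3.
  m = 1111 → c = 1101011, weight = 5.
Tally weights:
  weight 0: 1 codewords.
  weight 2: 2 codewords.
  weight 3: 4 codewords.
  weight 4: 5 codewords.
  weight 5: 4 codewords.
Minimum distance d = smallest w > 0 with A_w > 0 = 2.
Sanity: Σ A_w = 16 = 2^4 = 16 ✓.


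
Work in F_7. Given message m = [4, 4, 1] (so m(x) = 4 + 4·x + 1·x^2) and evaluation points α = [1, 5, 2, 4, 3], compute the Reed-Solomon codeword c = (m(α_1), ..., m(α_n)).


c = [2, 0, 2, 1, 4]

Message polynomial: m(x) = 4 + 4·x + 1·x^2 (mod 7).
For each evaluation point α_i, compute m(α_i) mod 7:
  α_1 = 1: Horner steps 1 → 5 → 2, so m(1) = 2.
  α_2 = 5: Horner steps 1 → 2 → 0, so m(5) = 0.
  α_3 = 2: Horner steps 1 → 6 → 2, so m(2) = 2.
  α_4 = 4: Horner steps 1 → 1 → 1, so m(4) = 1.
  α_5 = 3: Horner steps 1 → 0 → 4, so m(3) = 4.
Codeword c = [2, 0, 2, 1, 4] ∈ F_7^5.


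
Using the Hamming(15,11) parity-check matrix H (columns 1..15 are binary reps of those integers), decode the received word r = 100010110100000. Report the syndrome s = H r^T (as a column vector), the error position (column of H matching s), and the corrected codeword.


s = (0, 0, 0, 1)^T, error position = 1, corrected codeword c = 000010110100000

Compute s = H r^T mod 2 one row at a time:
  s_1 = 1 + 0 + 1 + 0 + 0 + 0 + 0 + 0 = 2 ≡ 0 (mod 2).
  s_2 = 0 + 1 + 0 + 1 + 0 + 0 + 0 + 0 = 2 ≡ 0 (mod 2).
  s_3 = 0 + 0 + 0 + 1 + 1 + 0 + 0 + 0 = 2 ≡ 0 (mod 2).
  s_4 = 1 + 0 + 1 + 1 + 0 + 0 + 0 + 0 = 3 ≡ 1 (mod 2).
s = (0, 0, 0, 1)^T — this equals column 1 of H (binary 0001), so error is at position 1.
Correct: flip bit 1 of r = 100010110100000 to get c = 000010110100000.


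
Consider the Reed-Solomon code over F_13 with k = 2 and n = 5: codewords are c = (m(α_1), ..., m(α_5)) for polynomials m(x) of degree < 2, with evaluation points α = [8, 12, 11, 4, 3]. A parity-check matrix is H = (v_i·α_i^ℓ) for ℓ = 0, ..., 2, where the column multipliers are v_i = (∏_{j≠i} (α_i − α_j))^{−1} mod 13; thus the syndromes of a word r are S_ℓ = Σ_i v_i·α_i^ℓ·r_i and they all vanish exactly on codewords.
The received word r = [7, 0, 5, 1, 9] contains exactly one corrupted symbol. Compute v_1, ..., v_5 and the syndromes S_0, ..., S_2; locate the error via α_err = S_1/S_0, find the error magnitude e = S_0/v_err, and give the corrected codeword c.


S = (9, 1, 3), error at position 5, error magnitude e = 3, c = [7, 0, 5, 1, 6].

Step 1: column multipliers v_i = (∏_{j≠i}(α_i − α_j))^{−1} mod 13.
  i = 1 (α = 8): (8−12)(8−11)(8−4)(8−3) = (−4)·(−3)·4·5 = 240 ≡ 6, so v_1 = 6^{−1} = 11 (mod 13).
  i = 2 (α = 12): (12−8)(12−11)(12−4)(12−3) = 4·1·8·9 = 288 ≡ 2, so v_2 = 2^{−1} = 7 (mod 13).
  i = 3 (α = 11): (11−8)(11−12)(11−4)(11−3) = 3·(−1)·7·8 = −168 ≡ 1, so v_3 = 1^{−1} = 1 (mod 13).
  i = 4 (α = 4): (4−8)(4−12)(4−11)(4−3) = (−4)·(−8)·(−7)·1 = −224 ≡ 10, so v_4 = 10^{−1} = 4 (mod 13).
  i = 5 (α = 3): (3−8)(3−12)(3−11)(3−4) = (−5)·(−9)·(−8)·(−1) = 360 ≡ 9, so v_5 = 9^{−1} = 3 (mod 13).
  v = [11, 7, 1, 4, 3].
Step 2: syndromes of r = [7, 0, 5, 1, 9] (all sums mod 13).
  S_0 = Σ v_i r_i = 11·7 + 7·0 + 1·5 + 4·1 + 3·9 = 113 ≡ 9.
  S_1 = Σ v_i α_i r_i = 11·8·7 + 7·12·0 + 1·11·5 + 4·4·1 + 3·3·9 = 768 ≡ 1.
  α_i^2 mod 13 = [12, 1, 4, 3, 9].
  S_2 = Σ v_i α_i^2 r_i = 11·12·7 + 7·1·0 + 1·4·5 + 4·3·1 + 3·9·9 = 1199 ≡ 3.
  S = (9, 1, 3) ≠ 0, so r is not a codeword (an error is present).
Step 3: locate the error. For a single error e at position i, S_ℓ = v_i·e·α_i^ℓ, so α_err = S_1/S_0.
  S_0^{−1} = 9^{−1} = 3 (mod 13), so α_err = 1·3 = 3 ≡ 3 = α_5. Error position i = 5.
  Consistency check: S_2/S_1 = 3·1 = 3 ≡ 3 = α_err ✓ (single-error assumption holds).
Step 4: error magnitude e = S_0/v_5 = S_0·∏_{j≠5}(α_5 − α_j) = 9·9 = 81 ≡ 3 (mod 13).
Step 5: correct position 5: c_5 = r_5 − e = 9 − 3 ≡ 6 (mod 13). Hence c = [7, 0, 5, 1, 6].
  Check: interpolating c through the α_i gives m(x) = 8 + 8·x (degree < 2) with m(α_i) = c_i for every i, so c is indeed a codeword.


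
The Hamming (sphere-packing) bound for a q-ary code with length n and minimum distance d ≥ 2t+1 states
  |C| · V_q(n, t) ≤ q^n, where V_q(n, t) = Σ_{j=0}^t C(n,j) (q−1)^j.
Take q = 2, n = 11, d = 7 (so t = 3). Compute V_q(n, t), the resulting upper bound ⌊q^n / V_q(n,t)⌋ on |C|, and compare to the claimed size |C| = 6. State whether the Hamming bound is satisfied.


V_q(n, t) = 232, q^n = 2048, Hamming bound = 8, |C| = 6 ≤ bound (satisfied).

Step 1: Compute V_q(n, t) = Σ_{j=0}^3 C(n, j) (q−1)^j.
  j = 0: C(11,0)·(1)^0 = 1·1 = 1.
  j = 1: C(11,1)·(1)^1 = 11·1 = 11.
  j = 2: C(11,2)·(1)^2 = 55·1 = 55.
  j = 3: C(11,3)·(1)^3 = 165·1 = 165.
  V_q(n, t) = 1 + 11 + 55 + 165 = 232.
Step 2: q^n = 2^11 = 2048.
Step 3: Hamming bound ⌊q^n / V_q(n,t)⌋ = ⌊2048/232⌋ = 8.
Step 4: Compare |C| = 6 to 8: satisfied.
The claimed |C| lies below the Hamming bound.


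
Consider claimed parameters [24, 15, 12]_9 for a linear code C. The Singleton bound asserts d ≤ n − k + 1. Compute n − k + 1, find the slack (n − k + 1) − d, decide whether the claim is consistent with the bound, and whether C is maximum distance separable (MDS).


Singleton RHS = n − k + 1 = 10, slack = -2, bound violated (no such code; not MDS).

Singleton bound: d ≤ n − k + 1.
Here n = 24, k = 15, so n − k + 1 = 10.
Given d = 12, check d ≤ 10: NO.
Slack = (n − k + 1) − d = -2.
The slack is negative: d = 12 exceeds n − k + 1 = 10 by 2, so the Singleton bound is violated and no linear [24, 15, 12]_9 code can exist. In particular it is not MDS (MDS requires d = n − k + 1 exactly).
Description: the claimed parameters are [24, 15, 12]_9; such a code would be impossible (violates the Singleton bound).


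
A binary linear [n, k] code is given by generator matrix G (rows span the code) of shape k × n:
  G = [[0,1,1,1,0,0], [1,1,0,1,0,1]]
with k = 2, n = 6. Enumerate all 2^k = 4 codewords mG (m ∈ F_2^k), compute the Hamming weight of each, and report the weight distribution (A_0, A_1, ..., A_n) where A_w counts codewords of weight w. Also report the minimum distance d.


Weight distribution: A_0 = 1, A_3 = 2, A_4 = 1. Minimum distance d = 3.

Enumerate all 2^2 = 4 messages m ∈ F_2^2.
For each, compute codeword c = mG in F_2^6, then tally its weight.
  m = 00 → c = 000000, weight = 0.
  m = 10 → c = 011100, weight = 3.
  m = 01 → c = 110101, weight = 4.
  m = 11 → c = 101001, weight = 3.
Tally weights:
  weight 0: 1 codewords.
  weight 3: 2 codewords.
  weight 4: 1 codewords.
Minimum distance d = smallest w > 0 with A_w > 0 = 3.
Sanity: Σ A_w = 4 = 2^2 = 4 ✓.


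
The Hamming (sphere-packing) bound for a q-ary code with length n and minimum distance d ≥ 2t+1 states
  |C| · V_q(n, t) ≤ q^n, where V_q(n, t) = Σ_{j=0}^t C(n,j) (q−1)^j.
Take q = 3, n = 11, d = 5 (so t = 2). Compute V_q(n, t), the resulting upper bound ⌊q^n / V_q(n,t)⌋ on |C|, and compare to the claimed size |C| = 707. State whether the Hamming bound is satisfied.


V_q(n, t) = 243, q^n = 177147, Hamming bound = 729, |C| = 707 ≤ bound (satisfied).

Step 1: Compute V_q(n, t) = Σ_{j=0}^2 C(n, j) (q−1)^j.
  j = 0: C(11,0)·(2)^0 = 1·1 = 1.
  j = 1: C(11,1)·(2)^1 = 11·2 = 22.
  j = 2: C(11,2)·(2)^2 = 55·4 = 220.
  V_q(n, t) = 1 + 22 + 220 = 243.
Step 2: q^n = 3^11 = 177147.
Step 3: Hamming bound ⌊q^n / V_q(n,t)⌋ = ⌊177147/243⌋ = 729.
Step 4: Compare |C| = 707 to 729: satisfied.
The claimed |C| lies below the Hamming bound.


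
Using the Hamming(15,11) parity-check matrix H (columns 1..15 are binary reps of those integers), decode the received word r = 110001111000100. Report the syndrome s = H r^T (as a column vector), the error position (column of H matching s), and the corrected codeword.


s = (1, 1, 1, 0)^T, error position = 14, corrected codeword c = 110001111000110

Compute s = H r^T mod 2 one row at a time:
  s_1 = 1 + 1 + 0 + 0 + 0 + 1 + 0 + 0 = 3 ≡ 1 (mod 2).
  s_2 = 0 + 0 + 1 + 1 + 0 + 1 + 0 + 0 = 3 ≡ 1 (mod 2).
  s_3 = 1 + 0 + 1 + 1 + 0 + 0 + 0 + 0 = 3 ≡ 1 (mod 2).
  s_4 = 1 + 0 + 0 + 1 + 1 + 0 + 1 + 0 = 4 ≡ 0 (mod 2).
s = (1, 1, 1, 0)^T — this equals column 14 of H (binary 1110), so error is at position 14.
Correct: flip bit 14 of r = 110001111000100 to get c = 110001111000110.


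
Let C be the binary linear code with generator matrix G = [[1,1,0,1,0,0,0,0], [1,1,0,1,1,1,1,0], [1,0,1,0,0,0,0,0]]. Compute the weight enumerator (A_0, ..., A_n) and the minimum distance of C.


Weight distribution: A_0 = 1, A_2 = 1, A_3 = 3, A_5 = 1, A_6 = 2. Minimum distance d = 2.

Enumerate all 2^3 = 8 messages m ∈ F_2^3.
For each, compute codeword c = mG in F_2^8, then tally its weight.
  m = 000 → c = 00000000, weight = 0.
  m = 100 → c = 11010000, weight = 3.
  m = 010 → c = 11011110, weight = 6.
  m = 110 → c = 00001110, weight = 3.
  m = 001 → c = 10100000, weight = 2.
  m = 101 → c = 01110000, weight = 3.
  m = 011 → c = 01111110, weight = 6.
  m = 111 → c = 10101110, weight = 5.
Tally weights:
  weight 0: 1 codewords.
  weight 2: 1 codewords.
  weight 3: 3 codewords.
  weight 5: 1 codewords.
  weight 6: 2 codewords.
Minimum distance d = smallest w > 0 with A_w > 0 = 2.
Sanity: Σ A_w = 8 = 2^3 = 8 ✓.


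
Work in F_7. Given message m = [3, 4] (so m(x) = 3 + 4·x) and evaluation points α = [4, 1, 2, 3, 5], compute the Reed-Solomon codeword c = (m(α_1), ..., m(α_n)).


c = [5, 0, 4, 1, 2]

Message polynomial: m(x) = 3 + 4·x (mod 7).
For each evaluation point α_i, compute m(α_i) mod 7:
  α_1 = 4: Horner steps 4 → 5, so m(4) = 5.
  α_2 = 1: Horner steps 4 → 0, so m(1) = 0.
  α_3 = 2: Horner steps 4 → 4, so m(2) = 4.
  α_4 = 3: Horner steps 4 → 1, so m(3) = 1.
  α_5 = 5: Horner steps 4 → 2, so m(5) = 2.
Codeword c = [5, 0, 4, 1, 2] ∈ F_7^5.


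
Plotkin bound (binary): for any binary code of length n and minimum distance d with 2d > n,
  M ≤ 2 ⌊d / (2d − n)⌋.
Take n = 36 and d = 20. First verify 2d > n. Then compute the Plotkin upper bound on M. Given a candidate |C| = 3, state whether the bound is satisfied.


Plotkin bound M ≤ 10; given |C| = 3 ≤ bound (satisfied).

Check applicability: 2d = 40, n = 36.
2d − n = 4 > 0, so Plotkin applies.
Compute d/(2d−n) = 20/4 ≈ 5.0000.
⌊d/(2d−n)⌋ = 5.
Plotkin bound: M ≤ 2·5 = 10.
Given |C| = 3, check: satisfied.
This |C| is below the Plotkin bound.


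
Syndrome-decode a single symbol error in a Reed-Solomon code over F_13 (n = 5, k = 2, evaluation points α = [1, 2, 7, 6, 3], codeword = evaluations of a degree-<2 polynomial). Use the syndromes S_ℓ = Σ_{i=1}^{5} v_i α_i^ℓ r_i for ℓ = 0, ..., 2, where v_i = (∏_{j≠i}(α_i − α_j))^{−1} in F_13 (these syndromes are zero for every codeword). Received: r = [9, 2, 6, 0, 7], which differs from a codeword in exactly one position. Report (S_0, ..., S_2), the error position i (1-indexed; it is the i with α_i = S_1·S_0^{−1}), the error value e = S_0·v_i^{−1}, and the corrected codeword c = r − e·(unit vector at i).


S = (7, 8, 11), error at position 5, error magnitude e = 12, c = [9, 2, 6, 0, 8].

Step 1: column multipliers v_i = (∏_{j≠i}(α_i − α_j))^{−1} mod 13.
  i = 1 (α = 1): (1−2)(1−7)(1−6)(1−3) = (−1)·(−6)·(−5)·(−2) = 60 ≡ 8, so v_1 = 8^{−1} = 5 (mod 13).
  i = 2 (α = 2): (2−1)(2−7)(2−6)(2−3) = 1·(−5)·(−4)·(−1) = −20 ≡ 6, so v_2 = 6^{−1} = 11 (mod 13).
  i = 3 (α = 7): (7−1)(7−2)(7−6)(7−3) = 6·5·1·4 = 120 ≡ 3, so v_3 = 3^{−1} = 9 (mod 13).
  i = 4 (α = 6): (6−1)(6−2)(6−7)(6−3) = 5·4·(−1)·3 = −60 ≡ 5, so v_4 = 5^{−1} = 8 (mod 13).
  i = 5 (α = 3): (3−1)(3−2)(3−7)(3−6) = 2·1·(−4)·(−3) = 24 ≡ 11, so v_5 = 11^{−1} = 6 (mod 13).
  v = [5, 11, 9, 8, 6].
Step 2: syndromes of r = [9, 2, 6, 0, 7] (all sums mod 13).
  S_0 = Σ v_i r_i = 5·9 + 11·2 + 9·6 + 8·0 + 6·7 = 163 ≡ 7.
  S_1 = Σ v_i α_i r_i = 5·1·9 + 11·2·2 + 9·7·6 + 8·6·0 + 6·3·7 = 593 ≡ 8.
  α_i^2 mod 13 = [1, 4, 10, 10, 9].
  S_2 = Σ v_i α_i^2 r_i = 5·1·9 + 11·4·2 + 9·10·6 + 8·10·0 + 6·9·7 = 1051 ≡ 11.
  S = (7, 8, 11) ≠ 0, so r is not a codeword (an error is present).
Step 3: locate the error. For a single error e at position i, S_ℓ = v_i·e·α_i^ℓ, so α_err = S_1/S_0.
  S_0^{−1} = 7^{−1} = 2 (mod 13), so α_err = 8·2 = 16 ≡ 3 = α_5. Error position i = 5.
  Consistency check: S_2/S_1 = 11·5 = 55 ≡ 3 = α_err ✓ (single-error assumption holds).
Step 4: error magnitude e = S_0/v_5 = S_0·∏_{j≠5}(α_5 − α_j) = 7·11 = 77 ≡ 12 (mod 13).
Step 5: correct position 5: c_5 = r_5 − e = 7 − 12 ≡ 8 (mod 13). Hence c = [9, 2, 6, 0, 8].
  Check: interpolating c through the α_i gives m(x) = 3 + 6·x (degree < 2) with m(α_i) = c_i for every i, so c is indeed a codeword.


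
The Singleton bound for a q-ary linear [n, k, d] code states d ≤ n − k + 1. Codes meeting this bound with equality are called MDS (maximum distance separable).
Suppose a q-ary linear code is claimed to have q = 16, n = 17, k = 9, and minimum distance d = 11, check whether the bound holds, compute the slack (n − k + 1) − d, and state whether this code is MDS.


Singleton RHS = n − k + 1 = 9, slack = -2, bound violated (no such code; not MDS).

Singleton bound: d ≤ n − k + 1.
Here n = 17, k = 9, so n − k + 1 = 9.
Given d = 11, check d ≤ 9: NO.
Slack = (n − k + 1) − d = -2.
The slack is negative: d = 11 exceeds n − k + 1 = 9 by 2, so the Singleton bound is violated and no linear [17, 9, 11]_16 code can exist. In particular it is not MDS (MDS requires d = n − k + 1 exactly).
Description: the claimed parameters are [17, 9, 11]_16; such a code would be impossible (violates the Singleton bound).


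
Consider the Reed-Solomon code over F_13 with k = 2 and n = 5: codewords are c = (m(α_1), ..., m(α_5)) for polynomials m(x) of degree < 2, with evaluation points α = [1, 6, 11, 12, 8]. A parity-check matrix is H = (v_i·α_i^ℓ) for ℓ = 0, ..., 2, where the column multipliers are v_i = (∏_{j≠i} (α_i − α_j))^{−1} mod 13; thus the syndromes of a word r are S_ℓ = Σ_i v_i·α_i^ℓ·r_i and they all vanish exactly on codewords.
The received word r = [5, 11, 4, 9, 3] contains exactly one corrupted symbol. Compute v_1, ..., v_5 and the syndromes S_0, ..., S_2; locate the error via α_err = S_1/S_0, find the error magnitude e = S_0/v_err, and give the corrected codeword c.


S = (12, 1, 12), error at position 4, error magnitude e = 9, c = [5, 11, 4, 0, 3].

Step 1: column multipliers v_i = (∏_{j≠i}(α_i − α_j))^{−1} mod 13.
  i = 1 (α = 1): (1−6)(1−11)(1−12)(1−8) = (−5)·(−10)·(−11)·(−7) = 3850 ≡ 2, so v_1 = 2^{−1} = 7 (mod 13).
  i = 2 (α = 6): (6−1)(6−11)(6−12)(6−8) = 5·(−5)·(−6)·(−2) = −300 ≡ 12, so v_2 = 12^{−1} = 12 (mod 13).
  i = 3 (α = 11): (11−1)(11−6)(11−12)(11−8) = 10·5·(−1)·3 = −150 ≡ 6, so v_3 = 6^{−1} = 11 (mod 13).
  i = 4 (α = 12): (12−1)(12−6)(12−11)(12−8) = 11·6·1·4 = 264 ≡ 4, so v_4 = 4^{−1} = 10 (mod 13).
  i = 5 (α = 8): (8−1)(8−6)(8−11)(8−12) = 7·2·(−3)·(−4) = 168 ≡ 12, so v_5 = 12^{−1} = 12 (mod 13).
  v = [7, 12, 11, 10, 12].
Step 2: syndromes of r = [5, 11, 4, 9, 3] (all sums mod 13).
  S_0 = Σ v_i r_i = 7·5 + 12·11 + 11·4 + 10·9 + 12·3 = 337 ≡ 12.
  S_1 = Σ v_i α_i r_i = 7·1·5 + 12·6·11 + 11·11·4 + 10·12·9 + 12·8·3 = 2679 ≡ 1.
  α_i^2 mod 13 = [1, 10, 4, 1, 12].
  S_2 = Σ v_i α_i^2 r_i = 7·1·5 + 12·10·11 + 11·4·4 + 10·1·9 + 12·12·3 = 2053 ≡ 12.
  S = (12, 1, 12) ≠ 0, so r is not a codeword (an error is present).
Step 3: locate the error. For a single error e at position i, S_ℓ = v_i·e·α_i^ℓ, so α_err = S_1/S_0.
  S_0^{−1} = 12^{−1} = 12 (mod 13), so α_err = 1·12 = 12 ≡ 12 = α_4. Error position i = 4.
  Consistency check: S_2/S_1 = 12·1 = 12 ≡ 12 = α_err ✓ (single-error assumption holds).
Step 4: error magnitude e = S_0/v_4 = S_0·∏_{j≠4}(α_4 − α_j) = 12·4 = 48 ≡ 9 (mod 13).
Step 5: correct position 4: c_4 = r_4 − e = 9 − 9 ≡ 0 (mod 13). Hence c = [5, 11, 4, 0, 3].
  Check: interpolating c through the α_i gives m(x) = 9 + 9·x (degree < 2) with m(α_i) = c_i for every i, so c is indeed a codeword.


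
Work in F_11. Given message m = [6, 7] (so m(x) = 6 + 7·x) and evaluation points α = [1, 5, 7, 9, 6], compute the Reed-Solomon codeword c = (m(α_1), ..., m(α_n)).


c = [2, 8, 0, 3, 4]

Message polynomial: m(x) = 6 + 7·x (mod 11).
For each evaluation point α_i, compute m(α_i) mod 11:
  α_1 = 1: Horner steps 7 → 2, so m(1) = 2.
  α_2 = 5: Horner steps 7 → 8, so m(5) = 8.
  α_3 = 7: Horner steps 7 → 0, so m(7) = 0.
  α_4 = 9: Horner steps 7 → 3, so m(9) = 3.
  α_5 = 6: Horner steps 7 → 4, so m(6) = 4.
Codeword c = [2, 8, 0, 3, 4] ∈ F_11^5.


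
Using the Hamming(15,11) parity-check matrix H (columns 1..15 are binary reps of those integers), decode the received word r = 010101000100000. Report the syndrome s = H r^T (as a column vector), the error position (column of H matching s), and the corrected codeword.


s = (1, 0, 1, 0)^T, error position = 10, corrected codeword c = 010101000000000

Compute s = H r^T mod 2 one row at a time:
  s_1 = 0 + 0 + 1 + 0 + 0 + 0 + 0 + 0 = 1 ≡ 1 (mod 2).
  s_2 = 1 + 0 + 1 + 0 + 0 + 0 + 0 + 0 = 2 ≡ 0 (mod 2).
  s_3 = 1 + 0 + 1 + 0 + 1 + 0 + 0 + 0 = 3 ≡ 1 (mod 2).
  s_4 = 0 + 0 + 0 + 0 + 0 + 0 + 0 + 0 = 0 ≡ 0 (mod 2).
s = (1, 0, 1, 0)^T — this equals column 10 of H (binary 1010), so error is at position 10.
Correct: flip bit 10 of r = 010101000100000 to get c = 010101000000000.


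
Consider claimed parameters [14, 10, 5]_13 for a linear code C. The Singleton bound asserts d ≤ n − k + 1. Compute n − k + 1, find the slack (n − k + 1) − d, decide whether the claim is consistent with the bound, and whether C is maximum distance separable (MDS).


Singleton RHS = n − k + 1 = 5, slack = 0, bound satisfied, MDS.

Singleton bound: d ≤ n − k + 1.
Here n = 14, k = 10, so n − k + 1 = 5.
Given d = 5, check d ≤ 5: YES.
Slack = (n − k + 1) − d = 0.
The code is MDS (slack = 0).
Description: the claimed parameters are [14, 10, 5]_13; such a code would be MDS (meets Singleton bound).


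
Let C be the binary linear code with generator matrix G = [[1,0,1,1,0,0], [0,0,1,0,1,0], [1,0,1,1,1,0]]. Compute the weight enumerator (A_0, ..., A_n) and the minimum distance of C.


Weight distribution: A_0 = 1, A_1 = 2, A_2 = 2, A_3 = 2, A_4 = 1. Minimum distance d = 1.

Enumerate all 2^3 = 8 messages m ∈ F_2^3.
For each, compute codeword c = mG in F_2^6, then tally its weight.
  m = 000 → c = 000000, weight = 0.
  m = 100 → c = 101100, weight = 3.
  m = 010 → c = 001010, weight = 2.
  m = 110 → c = 100110, weight = 3.
  m = 001 → c = 101110, weight = 4.
  m = 101 → c = 000010, weight = 1.
  m = 011 → c = 100100, weight = 2.
  m = 111 → c = 001000, weight = 1.
Tally weights:
  weight 0: 1 codewords.
  weight 1: 2 codewords.
  weight 2: 2 codewords.
  weight 3: 2 codewords.
  weight 4: 1 codewords.
Minimum distance d = smallest w > 0 with A_w > 0 = 1.
Sanity: Σ A_w = 8 = 2^3 = 8 ✓.


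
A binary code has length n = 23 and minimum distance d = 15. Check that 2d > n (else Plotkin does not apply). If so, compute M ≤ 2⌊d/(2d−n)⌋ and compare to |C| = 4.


Plotkin bound M ≤ 4; given |C| = 4 ≤ bound (satisfied).

Check applicability: 2d = 30, n = 23.
2d − n = 7 > 0, so Plotkin applies.
Compute d/(2d−n) = 15/7 ≈ 2.1429.
⌊d/(2d−n)⌋ = 2.
Plotkin bound: M ≤ 2·2 = 4.
Given |C| = 4, check: satisfied.
This |C| is at the Plotkin bound.


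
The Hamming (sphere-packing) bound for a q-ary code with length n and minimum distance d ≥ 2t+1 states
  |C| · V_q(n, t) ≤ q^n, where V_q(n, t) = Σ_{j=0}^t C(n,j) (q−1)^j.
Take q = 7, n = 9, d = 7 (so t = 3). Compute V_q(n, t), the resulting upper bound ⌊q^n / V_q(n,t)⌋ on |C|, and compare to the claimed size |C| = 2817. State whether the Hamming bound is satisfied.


V_q(n, t) = 19495, q^n = 40353607, Hamming bound = 2069, |C| = 2817 > bound (violated).

Step 1: Compute V_q(n, t) = Σ_{j=0}^3 C(n, j) (q−1)^j.
  j = 0: C(9,0)·(6)^0 = 1·1 = 1.
  j = 1: C(9,1)·(6)^1 = 9·6 = 54.
  j = 2: C(9,2)·(6)^2 = 36·36 = 1296.
  j = 3: C(9,3)·(6)^3 = 84·216 = 18144.
  V_q(n, t) = 1 + 54 + 1296 + 18144 = 19495.
Step 2: q^n = 7^9 = 40353607.
Step 3: Hamming bound ⌊q^n / V_q(n,t)⌋ = ⌊40353607/19495⌋ = 2069.
Step 4: Compare |C| = 2817 to 2069: violated.
The claimed |C| lies above the Hamming bound, so no 7-ary code of length 9 with d ≥ 7 can have 2817 codewords.


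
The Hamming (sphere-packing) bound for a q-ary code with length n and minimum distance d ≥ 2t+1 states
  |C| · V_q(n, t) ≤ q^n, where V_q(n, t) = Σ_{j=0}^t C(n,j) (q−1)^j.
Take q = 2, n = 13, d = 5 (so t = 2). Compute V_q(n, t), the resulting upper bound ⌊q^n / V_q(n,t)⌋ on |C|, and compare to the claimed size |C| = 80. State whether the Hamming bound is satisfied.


V_q(n, t) = 92, q^n = 8192, Hamming bound = 89, |C| = 80 ≤ bound (satisfied).

Step 1: Compute V_q(n, t) = Σ_{j=0}^2 C(n, j) (q−1)^j.
  j = 0: C(13,0)·(1)^0 = 1·1 = 1.
  j = 1: C(13,1)·(1)^1 = 13·1 = 13.
  j = 2: C(13,2)·(1)^2 = 78·1 = 78.
  V_q(n, t) = 1 + 13 + 78 = 92.
Step 2: q^n = 2^13 = 8192.
Step 3: Hamming bound ⌊q^n / V_q(n,t)⌋ = ⌊8192/92⌋ = 89.
Step 4: Compare |C| = 80 to 89: satisfied.
The claimed |C| lies below the Hamming bound.


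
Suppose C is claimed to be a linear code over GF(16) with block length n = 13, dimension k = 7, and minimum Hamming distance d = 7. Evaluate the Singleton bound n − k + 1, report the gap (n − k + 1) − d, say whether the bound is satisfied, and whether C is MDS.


Singleton RHS = n − k + 1 = 7, slack = 0, bound satisfied, MDS.

Singleton bound: d ≤ n − k + 1.
Here n = 13, k = 7, so n − k + 1 = 7.
Given d = 7, check d ≤ 7: YES.
Slack = (n − k + 1) − d = 0.
The code is MDS (slack = 0).
Description: the claimed parameters are [13, 7, 7]_16; such a code would be MDS (meets Singleton bound).


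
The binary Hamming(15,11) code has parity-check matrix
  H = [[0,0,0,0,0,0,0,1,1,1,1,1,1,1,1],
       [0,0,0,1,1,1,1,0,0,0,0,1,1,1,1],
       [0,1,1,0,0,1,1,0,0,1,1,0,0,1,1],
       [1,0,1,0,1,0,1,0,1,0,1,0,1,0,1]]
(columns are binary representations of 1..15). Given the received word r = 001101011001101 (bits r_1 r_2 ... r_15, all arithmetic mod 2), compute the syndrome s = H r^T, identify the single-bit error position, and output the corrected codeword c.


s = (1, 1, 1, 0)^T, error position = 14, corrected codeword c = 001101011001111

Compute s = H r^T mod 2 one row at a time:
  s_1 = 1 + 1 + 0 + 0 + 1 + 1 + 0 + 1 = 5 ≡ 1 (mod 2).
  s_2 = 1 + 0 + 1 + 0 + 1 + 1 + 0 + 1 = 5 ≡ 1 (mod 2).
  s_3 = 0 + 1 + 1 + 0 + 0 + 0 + 0 + 1 = 3 ≡ 1 (mod 2).
  s_4 = 0 + 1 + 0 + 0 + 1 + 0 + 1 + 1 = 4 ≡ 0 (mod 2).
s = (1, 1, 1, 0)^T — this equals column 14 of H (binary 1110), so error is at position 14.
Correct: flip bit 14 of r = 001101011001101 to get c = 001101011001111.


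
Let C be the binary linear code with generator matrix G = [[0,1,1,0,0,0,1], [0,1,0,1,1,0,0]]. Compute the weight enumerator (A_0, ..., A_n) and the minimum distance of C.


Weight distribution: A_0 = 1, A_3 = 2, A_4 = 1. Minimum distance d = 3.

Enumerate all 2^2 = 4 messages m ∈ F_2^2.
For each, compute codeword c = mG in F_2^7, then tally its weight.
  m = 00 → c = 0000000, weight = 0.
  m = 10 → c = 0110001, weight = 3.
  m = 01 → c = 0101100, weight = 3.
  m = 11 → c = 0011101, weight = 4.
Tally weights:
  weight 0: 1 codewords.
  weight 3: 2 codewords.
  weight 4: 1 codewords.
Minimum distance d = smallest w > 0 with A_w > 0 = 3.
Sanity: Σ A_w = 4 = 2^2 = 4 ✓.


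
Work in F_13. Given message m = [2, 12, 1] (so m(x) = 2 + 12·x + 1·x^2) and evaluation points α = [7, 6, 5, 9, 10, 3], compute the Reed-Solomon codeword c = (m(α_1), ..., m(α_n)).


c = [5, 6, 9, 9, 1, 8]

Message polynomial: m(x) = 2 + 12·x + 1·x^2 (mod 13).
For each evaluation point α_i, compute m(α_i) mod 13:
  α_1 = 7: Horner steps 1 → 6 → 5, so m(7) = 5.
  α_2 = 6: Horner steps 1 → 5 → 6, so m(6) = 6.
  α_3 = 5: Horner steps 1 → 4 → 9, so m(5) = 9.
  α_4 = 9: Horner steps 1 → 8 → 9, so m(9) = 9.
  α_5 = 10: Horner steps 1 → 9 → 1, so m(10) = 1.
  α_6 = 3: Horner steps 1 → 2 → 8, so m(3) = 8.
Codeword c = [5, 6, 9, 9, 1, 8] ∈ F_13^6.


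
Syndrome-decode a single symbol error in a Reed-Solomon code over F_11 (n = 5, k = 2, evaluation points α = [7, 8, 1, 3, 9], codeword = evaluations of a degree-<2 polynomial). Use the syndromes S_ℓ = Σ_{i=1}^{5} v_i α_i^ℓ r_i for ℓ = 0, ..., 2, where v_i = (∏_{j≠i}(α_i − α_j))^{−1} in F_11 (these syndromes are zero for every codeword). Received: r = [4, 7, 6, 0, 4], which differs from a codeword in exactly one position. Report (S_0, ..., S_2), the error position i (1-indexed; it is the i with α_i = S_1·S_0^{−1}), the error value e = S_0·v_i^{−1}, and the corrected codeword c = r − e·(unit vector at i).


S = (4, 6, 9), error at position 1, error magnitude e = 5, c = [10, 7, 6, 0, 4].

Step 1: column multipliers v_i = (∏_{j≠i}(α_i − α_j))^{−1} mod 11.
  i = 1 (α = 7): (7−8)(7−1)(7−3)(7−9) = (−1)·6·4·(−2) = 48 ≡ 4, so v_1 = 4^{−1} = 3 (mod 11).
  i = 2 (α = 8): (8−7)(8−1)(8−3)(8−9) = 1·7·5·(−1) = −35 ≡ 9, so v_2 = 9^{−1} = 5 (mod 11).
  i = 3 (α = 1): (1−7)(1−8)(1−3)(1−9) = (−6)·(−7)·(−2)·(−8) = 672 ≡ 1, so v_3 = 1^{−1} = 1 (mod 11).
  i = 4 (α = 3): (3−7)(3−8)(3−1)(3−9) = (−4)·(−5)·2·(−6) = −240 ≡ 2, so v_4 = 2^{−1} = 6 (mod 11).
  i = 5 (α = 9): (9−7)(9−8)(9−1)(9−3) = 2·1·8·6 = 96 ≡ 8, so v_5 = 8^{−1} = 7 (mod 11).
  v = [3, 5, 1, 6, 7].
Step 2: syndromes of r = [4, 7, 6, 0, 4] (all sums mod 11).
  S_0 = Σ v_i r_i = 3·4 + 5·7 + 1·6 + 6·0 + 7·4 = 81 ≡ 4.
  S_1 = Σ v_i α_i r_i = 3·7·4 + 5·8·7 + 1·1·6 + 6·3·0 + 7·9·4 = 622 ≡ 6.
  α_i^2 mod 11 = [5, 9, 1, 9, 4].
  S_2 = Σ v_i α_i^2 r_i = 3·5·4 + 5·9·7 + 1·1·6 + 6·9·0 + 7·4·4 = 493 ≡ 9.
  S = (4, 6, 9) ≠ 0, so r is not a codeword (an error is present).
Step 3: locate the error. For a single error e at position i, S_ℓ = v_i·e·α_i^ℓ, so α_err = S_1/S_0.
  S_0^{−1} = 4^{−1} = 3 (mod 11), so α_err = 6·3 = 18 ≡ 7 = α_1. Error position i = 1.
  Consistency check: S_2/S_1 = 9·2 = 18 ≡ 7 = α_err ✓ (single-error assumption holds).
Step 4: error magnitude e = S_0/v_1 = S_0·∏_{j≠1}(α_1 − α_j) = 4·4 = 16 ≡ 5 (mod 11).
Step 5: correct position 1: c_1 = r_1 − e = 4 − 5 ≡ 10 (mod 11). Hence c = [10, 7, 6, 0, 4].
  Check: interpolating c through the α_i gives m(x) = 9 + 8·x (degree < 2) with m(α_i) = c_i for every i, so c is indeed a codeword.


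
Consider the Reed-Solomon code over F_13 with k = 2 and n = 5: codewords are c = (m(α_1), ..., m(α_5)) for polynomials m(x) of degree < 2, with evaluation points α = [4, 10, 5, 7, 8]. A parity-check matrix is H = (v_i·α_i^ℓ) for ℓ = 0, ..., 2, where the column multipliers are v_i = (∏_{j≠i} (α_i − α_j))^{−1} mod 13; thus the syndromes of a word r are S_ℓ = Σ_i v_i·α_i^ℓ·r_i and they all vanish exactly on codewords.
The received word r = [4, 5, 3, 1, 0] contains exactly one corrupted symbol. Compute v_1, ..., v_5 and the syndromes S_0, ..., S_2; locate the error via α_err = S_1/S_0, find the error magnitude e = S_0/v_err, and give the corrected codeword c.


S = (3, 4, 1), error at position 2, error magnitude e = 7, c = [4, 11, 3, 1, 0].

Step 1: column multipliers v_i = (∏_{j≠i}(α_i − α_j))^{−1} mod 13.
  i = 1 (α = 4): (4−10)(4−5)(4−7)(4−8) = (−6)·(−1)·(−3)·(−4) = 72 ≡ 7, so v_1 = 7^{−1} = 2 (mod 13).
  i = 2 (α = 10): (10−4)(10−5)(10−7)(10−8) = 6·5·3·2 = 180 ≡ 11, so v_2 = 11^{−1} = 6 (mod 13).
  i = 3 (α = 5): (5−4)(5−10)(5−7)(5−8) = 1·(−5)·(−2)·(−3) = −30 ≡ 9, so v_3 = 9^{−1} = 3 (mod 13).
  i = 4 (α = 7): (7−4)(7−10)(7−5)(7−8) = 3·(−3)·2·(−1) = 18 ≡ 5, so v_4 = 5^{−1} = 8 (mod 13).
  i = 5 (α = 8): (8−4)(8−10)(8−5)(8−7) = 4·(−2)·3·1 = −24 ≡ 2, so v_5 = 2^{−1} = 7 (mod 13).
  v = [2, 6, 3, 8, 7].
Step 2: syndromes of r = [4, 5, 3, 1, 0] (all sums mod 13).
  S_0 = Σ v_i r_i = 2·4 + 6·5 + 3·3 + 8·1 + 7·0 = 55 ≡ 3.
  S_1 = Σ v_i α_i r_i = 2·4·4 + 6·10·5 + 3·5·3 + 8·7·1 + 7·8·0 = 433 ≡ 4.
  α_i^2 mod 13 = [3, 9, 12, 10, 12].
  S_2 = Σ v_i α_i^2 r_i = 2·3·4 + 6·9·5 + 3·12·3 + 8·10·1 + 7·12·0 = 482 ≡ 1.
  S = (3, 4, 1) ≠ 0, so r is not a codeword (an error is present).
Step 3: locate the error. For a single error e at position i, S_ℓ = v_i·e·α_i^ℓ, so α_err = S_1/S_0.
  S_0^{−1} = 3^{−1} = 9 (mod 13), so α_err = 4·9 = 36 ≡ 10 = α_2. Error position i = 2.
  Consistency check: S_2/S_1 = 1·10 = 10 ≡ 10 = α_err ✓ (single-error assumption holds).
Step 4: error magnitude e = S_0/v_2 = S_0·∏_{j≠2}(α_2 − α_j) = 3·11 = 33 ≡ 7 (mod 13).
Step 5: correct position 2: c_2 = r_2 − e = 5 − 7 ≡ 11 (mod 13). Hence c = [4, 11, 3, 1, 0].
  Check: interpolating c through the α_i gives m(x) = 8 + 12·x (degree < 2) with m(α_i) = c_i for every i, so c is indeed a codeword.


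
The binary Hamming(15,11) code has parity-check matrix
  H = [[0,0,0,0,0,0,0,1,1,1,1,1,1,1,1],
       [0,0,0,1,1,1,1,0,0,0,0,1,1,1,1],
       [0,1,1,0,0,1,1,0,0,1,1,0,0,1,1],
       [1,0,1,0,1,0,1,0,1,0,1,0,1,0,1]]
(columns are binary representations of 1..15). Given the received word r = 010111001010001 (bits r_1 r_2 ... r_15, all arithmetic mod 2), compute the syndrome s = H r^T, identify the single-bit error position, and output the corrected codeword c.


s = (1, 0, 0, 0)^T, error position = 8, corrected codeword c = 010111011010001

Compute s = H r^T mod 2 one row at a time:
  s_1 = 0 + 1 + 0 + 1 + 0 + 0 + 0 + 1 = 3 ≡ 1 (mod 2).
  s_2 = 1 + 1 + 1 + 0 + 0 + 0 + 0 + 1 = 4 ≡ 0 (mod 2).
  s_3 = 1 + 0 + 1 + 0 + 0 + 1 + 0 + 1 = 4 ≡ 0 (mod 2).
  s_4 = 0 + 0 + 1 + 0 + 1 + 1 + 0 + 1 = 4 ≡ 0 (mod 2).
s = (1, 0, 0, 0)^T — this equals column 8 of H (binary 1000), so error is at position 8.
Correct: flip bit 8 of r = 010111001010001 to get c = 010111011010001.


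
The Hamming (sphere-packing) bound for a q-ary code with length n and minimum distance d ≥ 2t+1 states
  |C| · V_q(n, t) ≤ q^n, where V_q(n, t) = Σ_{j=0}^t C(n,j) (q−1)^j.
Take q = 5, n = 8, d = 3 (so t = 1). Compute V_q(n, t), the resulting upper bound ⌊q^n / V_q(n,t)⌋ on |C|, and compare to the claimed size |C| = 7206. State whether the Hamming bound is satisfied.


V_q(n, t) = 33, q^n = 390625, Hamming bound = 11837, |C| = 7206 ≤ bound (satisfied).

Step 1: Compute V_q(n, t) = Σ_{j=0}^1 C(n, j) (q−1)^j.
  j = 0: C(8,0)·(4)^0 = 1·1 = 1.
  j = 1: C(8,1)·(4)^1 = 8·4 = 32.
  V_q(n, t) = 1 + 32 = 33.
Step 2: q^n = 5^8 = 390625.
Step 3: Hamming bound ⌊q^n / V_q(n,t)⌋ = ⌊390625/33⌋ = 11837.
Step 4: Compare |C| = 7206 to 11837: satisfied.
The claimed |C| lies below the Hamming bound.


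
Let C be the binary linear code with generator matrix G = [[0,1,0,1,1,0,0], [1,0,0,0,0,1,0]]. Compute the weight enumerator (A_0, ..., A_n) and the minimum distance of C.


Weight distribution: A_0 = 1, A_2 = 1, A_3 = 1, A_5 = 1. Minimum distance d = 2.

Enumerate all 2^2 = 4 messages m ∈ F_2^2.
For each, compute codeword c = mG in F_2^7, then tally its weight.
  m = 00 → c = 0000000, weight = 0.
  m = 10 → c = 0101100, weight = 3.
  m = 01 → c = 1000010, weight = 2.
  m = 11 → c = 1101110, weight = 5.
Tally weights:
  weight 0: 1 codewords.
  weight 2: 1 codewords.
  weight 3: 1 codewords.
  weight 5: 1 codewords.
Minimum distance d = smallest w > 0 with A_w > 0 = 2.
Sanity: Σ A_w = 4 = 2^2 = 4 ✓.


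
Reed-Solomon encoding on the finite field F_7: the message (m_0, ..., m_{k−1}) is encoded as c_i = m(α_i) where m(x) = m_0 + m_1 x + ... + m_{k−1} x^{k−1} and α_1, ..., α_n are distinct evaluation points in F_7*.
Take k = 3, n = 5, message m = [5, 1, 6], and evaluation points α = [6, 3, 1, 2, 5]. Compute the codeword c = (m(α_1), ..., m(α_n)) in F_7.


c = [3, 6, 5, 3, 6]

Message polynomial: m(x) = 5 + 1·x + 6·x^2 (mod 7).
For each evaluation point α_i, compute m(α_i) mod 7:
  α_1 = 6: Horner steps 6 → 2 → 3, so m(6) = 3.
  α_2 = 3: Horner steps 6 → 5 → 6, so m(3) = 6.
  α_3 = 1: Horner steps 6 → 0 → 5, so m(1) = 5.
  α_4 = 2: Horner steps 6 → 6 → 3, so m(2) = 3.
  α_5 = 5: Horner steps 6 → 3 → 6, so m(5) = 6.
Codeword c = [3, 6, 5, 3, 6] ∈ F_7^5.


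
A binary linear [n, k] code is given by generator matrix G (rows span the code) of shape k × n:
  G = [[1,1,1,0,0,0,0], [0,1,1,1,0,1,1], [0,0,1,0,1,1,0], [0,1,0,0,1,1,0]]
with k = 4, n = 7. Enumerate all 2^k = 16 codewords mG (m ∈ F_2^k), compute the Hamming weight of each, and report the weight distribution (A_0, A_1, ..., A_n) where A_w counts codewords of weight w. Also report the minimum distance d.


Weight distribution: A_0 = 1, A_1 = 1, A_2 = 1, A_3 = 4, A_4 = 5, A_5 = 3, A_6 = 1. Minimum distance d = 1.

Enumerate all 2^4 = 16 messages m ∈ F_2^4.
For each, compute codeword c = mG in F_2^7, then tally its weight.
  m = 0000 → c = 0000000, weight = 0.
  m = 1000 → c = 1110000, weight = 3.
  m = 0100 → c = 0111011, weight = 5.
  m = 1100 → c = 1001011, weight = 4.
  m = 0010 → c = 0010110, weight = 3.
  m = 1010 → c = 1100110, weight = 4.
  m = 0110 → c = 0101101, weight = 4.
  m = 1110 → c = 1011101, weight = 5.
  m = 0001 → c = 0100110, weight = 3.
  m = 1001 → c = 1010110, weight = 4.
  m = 0101 → c = 0011101, weight = 4.
  m = 1101 → c = 1101101, weight = 5.
  m = 0011 → c = 0110000, weight = 2.
  m = 1011 → c = 1000000, weight = 1.
  m = 0111 → c = 0001011, weight = 3.
  m = 1111 → c = 1111011, weight = 6.
Tally weights:
  weight 0: 1 codewords.
  weight 1: 1 codewords.
  weight 2: 1 codewords.
  weight 3: 4 codewords.
  weight 4: 5 codewords.
  weight 5: 3 codewords.
  weight 6: 1 codewords.
Minimum distance d = smallest w > 0 with A_w > 0 = 1.
Sanity: Σ A_w = 16 = 2^4 = 16 ✓.


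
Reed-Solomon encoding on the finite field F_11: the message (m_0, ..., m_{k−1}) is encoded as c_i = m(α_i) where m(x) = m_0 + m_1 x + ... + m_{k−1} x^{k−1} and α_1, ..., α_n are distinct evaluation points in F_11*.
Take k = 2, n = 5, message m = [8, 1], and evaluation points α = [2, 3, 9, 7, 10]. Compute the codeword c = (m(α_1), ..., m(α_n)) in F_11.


c = [10, 0, 6, 4, 7]

Message polynomial: m(x) = 8 + 1·x (mod 11).
For each evaluation point α_i, compute m(α_i) mod 11:
  α_1 = 2: Horner steps 1 → 10, so m(2) = 10.
  α_2 = 3: Horner steps 1 → 0, so m(3) = 0.
  α_3 = 9: Horner steps 1 → 6, so m(9) = 6.
  α_4 = 7: Horner steps 1 → 4, so m(7) = 4.
  α_5 = 10: Horner steps 1 → 7, so m(10) = 7.
Codeword c = [10, 0, 6, 4, 7] ∈ F_11^5.


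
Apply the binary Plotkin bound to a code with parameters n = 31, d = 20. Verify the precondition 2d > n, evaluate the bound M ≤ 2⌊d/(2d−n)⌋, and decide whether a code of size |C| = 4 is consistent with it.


Plotkin bound M ≤ 4; given |C| = 4 ≤ bound (satisfied).

Check applicability: 2d = 40, n = 31.
2d − n = 9 > 0, so Plotkin applies.
Compute d/(2d−n) = 20/9 ≈ 2.2222.
⌊d/(2d−n)⌋ = 2.
Plotkin bound: M ≤ 2·2 = 4.
Given |C| = 4, check: satisfied.
This |C| is at the Plotkin bound.
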